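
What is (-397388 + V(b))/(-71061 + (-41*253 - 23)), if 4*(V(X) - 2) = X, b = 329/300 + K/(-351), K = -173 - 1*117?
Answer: 55792926907/11436562800 ≈ 4.8785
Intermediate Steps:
K = -290 (K = -173 - 117 = -290)
b = 67493/35100 (b = 329/300 - 290/(-351) = 329*(1/300) - 290*(-1/351) = 329/300 + 290/351 = 67493/35100 ≈ 1.9229)
V(X) = 2 + X/4
(-397388 + V(b))/(-71061 + (-41*253 - 23)) = (-397388 + (2 + (¼)*(67493/35100)))/(-71061 + (-41*253 - 23)) = (-397388 + (2 + 67493/140400))/(-71061 + (-10373 - 23)) = (-397388 + 348293/140400)/(-71061 - 10396) = -55792926907/140400/(-81457) = -55792926907/140400*(-1/81457) = 55792926907/11436562800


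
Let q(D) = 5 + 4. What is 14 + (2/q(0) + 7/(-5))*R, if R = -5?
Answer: 179/9 ≈ 19.889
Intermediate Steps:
q(D) = 9
14 + (2/q(0) + 7/(-5))*R = 14 + (2/9 + 7/(-5))*(-5) = 14 + (2*(1/9) + 7*(-1/5))*(-5) = 14 + (2/9 - 7/5)*(-5) = 14 - 53/45*(-5) = 14 + 53/9 = 179/9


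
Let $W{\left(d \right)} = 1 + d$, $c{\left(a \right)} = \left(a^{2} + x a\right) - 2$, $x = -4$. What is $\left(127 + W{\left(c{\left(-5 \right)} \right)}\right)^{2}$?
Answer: $29241$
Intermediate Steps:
$c{\left(a \right)} = -2 + a^{2} - 4 a$ ($c{\left(a \right)} = \left(a^{2} - 4 a\right) - 2 = -2 + a^{2} - 4 a$)
$\left(127 + W{\left(c{\left(-5 \right)} \right)}\right)^{2} = \left(127 + \left(1 - \left(-18 - 25\right)\right)\right)^{2} = \left(127 + \left(1 + \left(-2 + 25 + 20\right)\right)\right)^{2} = \left(127 + \left(1 + 43\right)\right)^{2} = \left(127 + 44\right)^{2} = 171^{2} = 29241$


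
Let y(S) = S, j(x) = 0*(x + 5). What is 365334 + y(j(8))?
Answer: 365334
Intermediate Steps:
j(x) = 0 (j(x) = 0*(5 + x) = 0)
365334 + y(j(8)) = 365334 + 0 = 365334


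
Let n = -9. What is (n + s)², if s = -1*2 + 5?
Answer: 36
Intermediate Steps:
s = 3 (s = -2 + 5 = 3)
(n + s)² = (-9 + 3)² = (-6)² = 36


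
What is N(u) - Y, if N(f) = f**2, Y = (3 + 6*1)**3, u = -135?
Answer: 17496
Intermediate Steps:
Y = 729 (Y = (3 + 6)**3 = 9**3 = 729)
N(u) - Y = (-135)**2 - 1*729 = 18225 - 729 = 17496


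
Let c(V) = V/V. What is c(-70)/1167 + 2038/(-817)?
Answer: -2377529/953439 ≈ -2.4936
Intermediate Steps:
c(V) = 1
c(-70)/1167 + 2038/(-817) = 1/1167 + 2038/(-817) = 1*(1/1167) + 2038*(-1/817) = 1/1167 - 2038/817 = -2377529/953439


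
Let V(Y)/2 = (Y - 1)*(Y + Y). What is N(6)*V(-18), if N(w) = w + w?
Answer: 16416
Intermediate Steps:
N(w) = 2*w
V(Y) = 4*Y*(-1 + Y) (V(Y) = 2*((Y - 1)*(Y + Y)) = 2*((-1 + Y)*(2*Y)) = 2*(2*Y*(-1 + Y)) = 4*Y*(-1 + Y))
N(6)*V(-18) = (2*6)*(4*(-18)*(-1 - 18)) = 12*(4*(-18)*(-19)) = 12*1368 = 16416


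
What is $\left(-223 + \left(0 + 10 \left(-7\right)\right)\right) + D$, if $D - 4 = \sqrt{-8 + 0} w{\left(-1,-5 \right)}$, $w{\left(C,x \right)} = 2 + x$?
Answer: $-289 - 6 i \sqrt{2} \approx -289.0 - 8.4853 i$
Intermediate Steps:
$D = 4 - 6 i \sqrt{2}$ ($D = 4 + \sqrt{-8 + 0} \left(2 - 5\right) = 4 + \sqrt{-8} \left(-3\right) = 4 + 2 i \sqrt{2} \left(-3\right) = 4 - 6 i \sqrt{2} \approx 4.0 - 8.4853 i$)
$\left(-223 + \left(0 + 10 \left(-7\right)\right)\right) + D = \left(-223 + \left(0 + 10 \left(-7\right)\right)\right) + \left(4 - 6 i \sqrt{2}\right) = \left(-223 + \left(0 - 70\right)\right) + \left(4 - 6 i \sqrt{2}\right) = \left(-223 - 70\right) + \left(4 - 6 i \sqrt{2}\right) = -293 + \left(4 - 6 i \sqrt{2}\right) = -289 - 6 i \sqrt{2}$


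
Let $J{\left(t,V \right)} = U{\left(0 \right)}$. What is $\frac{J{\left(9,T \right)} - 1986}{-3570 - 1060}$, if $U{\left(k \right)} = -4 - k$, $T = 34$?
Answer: $\frac{199}{463} \approx 0.42981$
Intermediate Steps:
$J{\left(t,V \right)} = -4$ ($J{\left(t,V \right)} = -4 - 0 = -4 + 0 = -4$)
$\frac{J{\left(9,T \right)} - 1986}{-3570 - 1060} = \frac{-4 - 1986}{-3570 - 1060} = - \frac{1990}{-4630} = \left(-1990\right) \left(- \frac{1}{4630}\right) = \frac{199}{463}$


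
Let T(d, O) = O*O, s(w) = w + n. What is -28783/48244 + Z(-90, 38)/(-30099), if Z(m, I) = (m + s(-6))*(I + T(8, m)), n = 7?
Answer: 34075921291/1452096156 ≈ 23.467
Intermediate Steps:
s(w) = 7 + w (s(w) = w + 7 = 7 + w)
T(d, O) = O²
Z(m, I) = (1 + m)*(I + m²) (Z(m, I) = (m + (7 - 6))*(I + m²) = (m + 1)*(I + m²) = (1 + m)*(I + m²))
-28783/48244 + Z(-90, 38)/(-30099) = -28783/48244 + (38 + (-90)² + (-90)³ + 38*(-90))/(-30099) = -28783*1/48244 + (38 + 8100 - 729000 - 3420)*(-1/30099) = -28783/48244 - 724282*(-1/30099) = -28783/48244 + 724282/30099 = 34075921291/1452096156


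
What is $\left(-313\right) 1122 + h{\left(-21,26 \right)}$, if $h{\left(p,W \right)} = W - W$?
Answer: $-351186$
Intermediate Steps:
$h{\left(p,W \right)} = 0$
$\left(-313\right) 1122 + h{\left(-21,26 \right)} = \left(-313\right) 1122 + 0 = -351186 + 0 = -351186$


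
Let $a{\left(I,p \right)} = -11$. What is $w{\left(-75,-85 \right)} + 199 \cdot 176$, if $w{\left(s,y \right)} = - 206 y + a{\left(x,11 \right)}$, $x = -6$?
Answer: $52523$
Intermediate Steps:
$w{\left(s,y \right)} = -11 - 206 y$ ($w{\left(s,y \right)} = - 206 y - 11 = -11 - 206 y$)
$w{\left(-75,-85 \right)} + 199 \cdot 176 = \left(-11 - -17510\right) + 199 \cdot 176 = \left(-11 + 17510\right) + 35024 = 17499 + 35024 = 52523$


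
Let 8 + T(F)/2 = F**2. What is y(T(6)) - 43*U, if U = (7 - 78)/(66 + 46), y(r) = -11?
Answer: 1821/112 ≈ 16.259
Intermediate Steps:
T(F) = -16 + 2*F**2
U = -71/112 ≈ -0.63393
y(T(6)) - 43*U = -11 - 43*(-71/112) = -11 + 3053/112 = 1821/112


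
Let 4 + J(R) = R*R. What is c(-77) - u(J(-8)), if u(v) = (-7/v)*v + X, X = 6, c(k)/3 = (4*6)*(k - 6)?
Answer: -5975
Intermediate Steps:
c(k) = -432 + 72*k (c(k) = 3*((4*6)*(k - 6)) = 3*(24*(-6 + k)) = 3*(-144 + 24*k) = -432 + 72*k)
J(R) = -4 + R² (J(R) = -4 + R*R = -4 + R²)
u(v) = -1 (u(v) = (-7/v)*v + 6 = -7 + 6 = -1)
c(-77) - u(J(-8)) = (-432 + 72*(-77)) - 1*(-1) = (-432 - 5544) + 1 = -5976 + 1 = -5975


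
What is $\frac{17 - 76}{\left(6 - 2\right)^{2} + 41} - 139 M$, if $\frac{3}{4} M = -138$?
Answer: $\frac{1457773}{57} \approx 25575.0$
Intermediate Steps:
$M = -184$ ($M = \frac{4}{3} \left(-138\right) = -184$)
$\frac{17 - 76}{\left(6 - 2\right)^{2} + 41} - 139 M = \frac{17 - 76}{\left(6 - 2\right)^{2} + 41} - -25576 = - \frac{59}{4^{2} + 41} + 25576 = - \frac{59}{16 + 41} + 25576 = - \frac{59}{57} + 25576 = \frac{1457773}{57}$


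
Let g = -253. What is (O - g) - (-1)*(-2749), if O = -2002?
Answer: -4498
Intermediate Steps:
(O - g) - (-1)*(-2749) = (-2002 - 1*(-253)) - (-1)*(-2749) = (-2002 + 253) - 1*2749 = -1749 - 2749 = -4498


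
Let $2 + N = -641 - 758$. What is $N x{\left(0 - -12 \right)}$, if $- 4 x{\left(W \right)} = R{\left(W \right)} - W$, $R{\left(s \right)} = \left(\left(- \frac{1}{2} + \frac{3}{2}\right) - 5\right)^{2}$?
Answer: $1401$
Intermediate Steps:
$N = -1401$ ($N = -2 - 1399 = -1401$)
$R{\left(s \right)} = 16$ ($R{\left(s \right)} = \left(\left(\left(-1\right) \frac{1}{2} + 3 \cdot \frac{1}{2}\right) - 5\right)^{2} = \left(\left(- \frac{1}{2} + \frac{3}{2}\right) - 5\right)^{2} = \left(1 - 5\right)^{2} = \left(-4\right)^{2} = 16$)
$x{\left(W \right)} = -4 + \frac{W}{4}$ ($x{\left(W \right)} = - \frac{16 - W}{4} = -4 + \frac{W}{4}$)
$N x{\left(0 - -12 \right)} = - 1401 \left(-4 + \frac{0 - -12}{4}\right) = - 1401 \left(-4 + \frac{0 + 12}{4}\right) = - 1401 \left(-4 + \frac{1}{4} \cdot 12\right) = - 1401 \left(-4 + 3\right) = \left(-1401\right) \left(-1\right) = 1401$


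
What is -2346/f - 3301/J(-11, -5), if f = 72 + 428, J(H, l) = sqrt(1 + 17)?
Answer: -1173/250 - 3301*sqrt(2)/6 ≈ -782.75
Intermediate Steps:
J(H, l) = 3*sqrt(2) (J(H, l) = sqrt(18) = 3*sqrt(2))
f = 500
-2346/f - 3301/J(-11, -5) = -2346/500 - 3301*sqrt(2)/6 = -2346*1/500 - 3301*sqrt(2)/6 = -1173/250 - 3301*sqrt(2)/6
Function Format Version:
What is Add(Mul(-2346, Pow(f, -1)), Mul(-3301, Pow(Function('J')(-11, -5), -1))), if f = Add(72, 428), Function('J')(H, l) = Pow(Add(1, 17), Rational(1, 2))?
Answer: Add(Rational(-1173, 250), Mul(Rational(-3301, 6), Pow(2, Rational(1, 2)))) ≈ -782.75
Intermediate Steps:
Function('J')(H, l) = Mul(3, Pow(2, Rational(1, 2))) (Function('J')(H, l) = Pow(18, Rational(1, 2)) = Mul(3, Pow(2, Rational(1, 2))))
f = 500
Add(Mul(-2346, Pow(f, -1)), Mul(-3301, Pow(Function('J')(-11, -5), -1))) = Add(Mul(-2346, Pow(500, -1)), Mul(-3301, Pow(Mul(3, Pow(2, Rational(1, 2))), -1))) = Add(Mul(-2346, Rational(1, 500)), Mul(-3301, Mul(Rational(1, 6), Pow(2, Rational(1, 2))))) = Add(Rational(-1173, 250), Mul(Rational(-3301, 6), Pow(2, Rational(1, 2))))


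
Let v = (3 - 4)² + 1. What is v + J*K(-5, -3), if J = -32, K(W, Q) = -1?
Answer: 34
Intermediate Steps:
v = 2 (v = (-1)² + 1 = 1 + 1 = 2)
v + J*K(-5, -3) = 2 - 32*(-1) = 2 + 32 = 34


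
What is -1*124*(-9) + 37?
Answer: 1153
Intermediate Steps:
-1*124*(-9) + 37 = -124*(-9) + 37 = 1116 + 37 = 1153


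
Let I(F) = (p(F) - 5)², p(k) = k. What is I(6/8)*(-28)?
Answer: -2023/4 ≈ -505.75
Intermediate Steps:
I(F) = (-5 + F)² (I(F) = (F - 5)² = (-5 + F)²)
I(6/8)*(-28) = (-5 + 6/8)²*(-28) = (-5 + 6*(⅛))²*(-28) = (-5 + ¾)²*(-28) = (-17/4)²*(-28) = (289/16)*(-28) = -2023/4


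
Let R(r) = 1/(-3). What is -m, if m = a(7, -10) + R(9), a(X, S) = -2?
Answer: 7/3 ≈ 2.3333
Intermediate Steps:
R(r) = -1/3
m = -7/3 (m = -2 - 1/3 = -7/3 ≈ -2.3333)
-m = -1*(-7/3) = 7/3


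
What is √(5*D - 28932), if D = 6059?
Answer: √1363 ≈ 36.919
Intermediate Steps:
√(5*D - 28932) = √(5*6059 - 28932) = √(30295 - 28932) = √1363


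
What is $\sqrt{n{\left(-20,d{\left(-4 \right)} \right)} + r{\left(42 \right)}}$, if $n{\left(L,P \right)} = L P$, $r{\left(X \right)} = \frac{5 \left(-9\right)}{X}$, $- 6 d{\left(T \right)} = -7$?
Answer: $\frac{5 i \sqrt{1722}}{42} \approx 4.9401 i$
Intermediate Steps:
$d{\left(T \right)} = \frac{7}{6}$ ($d{\left(T \right)} = \left(- \frac{1}{6}\right) \left(-7\right) = \frac{7}{6}$)
$r{\left(X \right)} = - \frac{45}{X}$
$\sqrt{n{\left(-20,d{\left(-4 \right)} \right)} + r{\left(42 \right)}} = \sqrt{\left(-20\right) \frac{7}{6} - \frac{45}{42}} = \sqrt{- \frac{70}{3} - \frac{15}{14}} = \sqrt{- \frac{1025}{42}} = \frac{5 i \sqrt{1722}}{42}$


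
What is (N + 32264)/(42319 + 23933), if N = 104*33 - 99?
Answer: 35597/66252 ≈ 0.53730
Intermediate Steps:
N = 3333 (N = 3432 - 99 = 3333)
(N + 32264)/(42319 + 23933) = (3333 + 32264)/(42319 + 23933) = 35597/66252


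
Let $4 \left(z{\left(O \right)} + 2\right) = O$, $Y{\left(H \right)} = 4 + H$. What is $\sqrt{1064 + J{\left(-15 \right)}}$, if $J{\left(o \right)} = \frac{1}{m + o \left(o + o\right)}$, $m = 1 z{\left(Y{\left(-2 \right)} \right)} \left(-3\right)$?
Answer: $\frac{\sqrt{97684978}}{303} \approx 32.619$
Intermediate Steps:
$z{\left(O \right)} = -2 + \frac{O}{4}$
$m = \frac{9}{2}$ ($m = 1 \left(-2 + \frac{4 - 2}{4}\right) \left(-3\right) = 1 \left(-2 + \frac{1}{4} \cdot 2\right) \left(-3\right) = 1 \left(-2 + \frac{1}{2}\right) \left(-3\right) = 1 \left(- \frac{3}{2}\right) \left(-3\right) = \left(- \frac{3}{2}\right) \left(-3\right) = \frac{9}{2} \approx 4.5$)
$J{\left(o \right)} = \frac{1}{\frac{9}{2} + 2 o^{2}}$ ($J{\left(o \right)} = \frac{1}{\frac{9}{2} + o \left(o + o\right)} = \frac{1}{\frac{9}{2} + o 2 o} = \frac{1}{\frac{9}{2} + 2 o^{2}}$)
$\sqrt{1064 + J{\left(-15 \right)}} = \sqrt{1064 + \frac{2}{9 + 4 \left(-15\right)^{2}}} = \sqrt{1064 + \frac{2}{9 + 4 \cdot 225}} = \sqrt{1064 + \frac{2}{9 + 900}} = \sqrt{1064 + \frac{2}{909}} = \sqrt{\frac{967178}{909}} = \frac{\sqrt{97684978}}{303}$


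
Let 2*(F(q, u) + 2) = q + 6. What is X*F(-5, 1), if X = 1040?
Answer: -1560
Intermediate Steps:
F(q, u) = 1 + q/2 (F(q, u) = -2 + (q + 6)/2 = -2 + (6 + q)/2 = -2 + (3 + q/2) = 1 + q/2)
X*F(-5, 1) = 1040*(1 + (1/2)*(-5)) = 1040*(1 - 5/2) = 1040*(-3/2) = -1560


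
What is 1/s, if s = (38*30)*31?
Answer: 1/35340 ≈ 2.8297e-5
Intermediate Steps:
s = 35340 (s = 1140*31 = 35340)
1/s = 1/35340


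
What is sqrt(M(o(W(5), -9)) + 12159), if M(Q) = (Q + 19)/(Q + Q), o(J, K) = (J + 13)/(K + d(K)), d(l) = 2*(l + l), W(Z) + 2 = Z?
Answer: sqrt(776498)/8 ≈ 110.15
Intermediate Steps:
W(Z) = -2 + Z
d(l) = 4*l (d(l) = 2*(2*l) = 4*l)
o(J, K) = (13 + J)/(5*K) (o(J, K) = (J + 13)/(K + 4*K) = (13 + J)/((5*K)) = (13 + J)*(1/(5*K)) = (13 + J)/(5*K))
M(Q) = (19 + Q)/(2*Q) (M(Q) = (19 + Q)/((2*Q)) = (19 + Q)*(1/(2*Q)) = (19 + Q)/(2*Q))
sqrt(M(o(W(5), -9)) + 12159) = sqrt((19 + (1/5)*(13 + (-2 + 5))/(-9))/(2*(((1/5)*(13 + (-2 + 5))/(-9)))) + 12159) = sqrt((19 + (1/5)*(-1/9)*(13 + 3))/(2*(((1/5)*(-1/9)*(13 + 3)))) + 12159) = sqrt((19 + (1/5)*(-1/9)*16)/(2*(((1/5)*(-1/9)*16))) + 12159) = sqrt((19 - 16/45)/(2*(-16/45)) + 12159) = sqrt((1/2)*(-45/16)*(839/45) + 12159) = sqrt(-839/32 + 12159) = sqrt(388249/32) = sqrt(776498)/8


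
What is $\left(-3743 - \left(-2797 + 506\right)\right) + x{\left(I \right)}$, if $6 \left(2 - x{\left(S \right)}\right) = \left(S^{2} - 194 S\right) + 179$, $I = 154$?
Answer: $- \frac{2719}{6} \approx -453.17$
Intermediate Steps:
$x{\left(S \right)} = - \frac{167}{6} - \frac{S^{2}}{6} + \frac{97 S}{3}$ ($x{\left(S \right)} = 2 - \frac{\left(S^{2} - 194 S\right) + 179}{6} = 2 - \frac{179 + S^{2} - 194 S}{6} = 2 - \left(\frac{179}{6} - \frac{97 S}{3} + \frac{S^{2}}{6}\right) = - \frac{167}{6} - \frac{S^{2}}{6} + \frac{97 S}{3}$)
$\left(-3743 - \left(-2797 + 506\right)\right) + x{\left(I \right)} = \left(-3743 - \left(-2797 + 506\right)\right) - \left(- \frac{9903}{2} + \frac{11858}{3}\right) = \left(-3743 - -2291\right) - - \frac{5993}{6} = \left(-3743 + 2291\right) - - \frac{5993}{6} = -1452 + \frac{5993}{6} = - \frac{2719}{6}$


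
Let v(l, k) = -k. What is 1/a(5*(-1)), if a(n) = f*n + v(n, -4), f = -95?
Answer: 1/479 ≈ 0.0020877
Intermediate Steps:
a(n) = 4 - 95*n (a(n) = -95*n - 1*(-4) = -95*n + 4 = 4 - 95*n)
1/a(5*(-1)) = 1/(4 - 475*(-1)) = 1/(4 - 95*(-5)) = 1/(4 + 475) = 1/479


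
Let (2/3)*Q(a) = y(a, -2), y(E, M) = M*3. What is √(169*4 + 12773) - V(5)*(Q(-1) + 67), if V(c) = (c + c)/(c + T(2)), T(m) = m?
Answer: -580/7 + √13449 ≈ 33.113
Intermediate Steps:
y(E, M) = 3*M
Q(a) = -9 (Q(a) = 3*(3*(-2))/2 = (3/2)*(-6) = -9)
V(c) = 2*c/(2 + c) (V(c) = (c + c)/(c + 2) = (2*c)/(2 + c) = 2*c/(2 + c))
√(169*4 + 12773) - V(5)*(Q(-1) + 67) = √(169*4 + 12773) - 2*5/(2 + 5)*(-9 + 67) = √(676 + 12773) - 2*5/7*58 = √13449 - 2*5*(⅐)*58 = √13449 - 10*58/7 = √13449 - 1*580/7 = √13449 - 580/7 = -580/7 + √13449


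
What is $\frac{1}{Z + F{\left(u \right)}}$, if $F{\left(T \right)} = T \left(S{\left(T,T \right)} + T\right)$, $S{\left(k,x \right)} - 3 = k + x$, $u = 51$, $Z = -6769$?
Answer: $\frac{1}{1187} \approx 0.00084246$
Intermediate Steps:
$S{\left(k,x \right)} = 3 + k + x$ ($S{\left(k,x \right)} = 3 + \left(k + x\right) = 3 + k + x$)
$F{\left(T \right)} = T \left(3 + 3 T\right)$ ($F{\left(T \right)} = T \left(\left(3 + T + T\right) + T\right) = T \left(\left(3 + 2 T\right) + T\right) = T \left(3 + 3 T\right)$)
$\frac{1}{Z + F{\left(u \right)}} = \frac{1}{-6769 + 3 \cdot 51 \left(1 + 51\right)} = \frac{1}{-6769 + 3 \cdot 51 \cdot 52} = \frac{1}{-6769 + 7956} = \frac{1}{1187}$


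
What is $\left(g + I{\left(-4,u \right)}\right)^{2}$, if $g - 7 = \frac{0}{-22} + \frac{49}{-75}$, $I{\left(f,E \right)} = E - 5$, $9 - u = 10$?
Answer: $\frac{676}{5625} \approx 0.12018$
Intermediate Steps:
$u = -1$ ($u = 9 - 10 = -1$)
$I{\left(f,E \right)} = -5 + E$ ($I{\left(f,E \right)} = E - 5 = -5 + E$)
$g = \frac{476}{75}$ ($g = 7 + \left(\frac{0}{-22} + \frac{49}{-75}\right) = 7 + \left(0 \left(- \frac{1}{22}\right) + 49 \left(- \frac{1}{75}\right)\right) = 7 + \left(0 - \frac{49}{75}\right) = 7 - \frac{49}{75} = \frac{476}{75} \approx 6.3467$)
$\left(g + I{\left(-4,u \right)}\right)^{2} = \left(\frac{476}{75} - 6\right)^{2} = \left(\frac{26}{75}\right)^{2} = \frac{676}{5625}$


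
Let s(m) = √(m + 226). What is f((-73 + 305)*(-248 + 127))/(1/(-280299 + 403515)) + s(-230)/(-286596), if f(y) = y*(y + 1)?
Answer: 97095330744192 - I/143298 ≈ 9.7095e+13 - 6.9785e-6*I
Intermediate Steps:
s(m) = √(226 + m)
f(y) = y*(1 + y)
f((-73 + 305)*(-248 + 127))/(1/(-280299 + 403515)) + s(-230)/(-286596) = (((-73 + 305)*(-248 + 127))*(1 + (-73 + 305)*(-248 + 127)))/(1/(-280299 + 403515)) + √(226 - 230)/(-286596) = ((232*(-121))*(1 + 232*(-121)))/(1/123216) + √(-4)*(-1/286596) = (-28072*(1 - 28072))/(1/123216) + (2*I)*(-1/286596) = -28072*(-28071)*123216 - I/143298 = 788009112*123216 - I/143298 = 97095330744192 - I/143298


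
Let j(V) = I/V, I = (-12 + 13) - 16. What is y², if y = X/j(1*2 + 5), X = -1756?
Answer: 151093264/225 ≈ 6.7153e+5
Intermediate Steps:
I = -15 (I = 1 - 16 = -15)
j(V) = -15/V
y = 12292/15 (y = -1756/((-15/(1*2 + 5))) = -1756/((-15/(2 + 5))) = -1756/((-15/7)) = -1756/((-15*⅐)) = -1756/(-15/7) = -1756*(-7/15) = 12292/15 ≈ 819.47)
y² = (12292/15)² = 151093264/225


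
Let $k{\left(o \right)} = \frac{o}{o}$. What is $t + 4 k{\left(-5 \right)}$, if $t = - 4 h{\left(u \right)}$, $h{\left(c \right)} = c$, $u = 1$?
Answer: $0$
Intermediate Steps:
$k{\left(o \right)} = 1$
$t = -4$ ($t = \left(-4\right) 1 = -4$)
$t + 4 k{\left(-5 \right)} = -4 + 4 \cdot 1 = -4 + 4 = 0$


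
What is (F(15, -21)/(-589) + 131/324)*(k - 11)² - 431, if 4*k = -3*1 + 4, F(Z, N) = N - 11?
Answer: -1154167633/3053376 ≈ -378.00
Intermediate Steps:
F(Z, N) = -11 + N
k = ¼ (k = (-3*1 + 4)/4 = (-3 + 4)/4 = (¼)*1 = ¼ ≈ 0.25000)
(F(15, -21)/(-589) + 131/324)*(k - 11)² - 431 = ((-11 - 21)/(-589) + 131/324)*(¼ - 11)² - 431 = (-32*(-1/589) + 131*(1/324))*(-43/4)² - 431 = (32/589 + 131/324)*(1849/16) - 431 = (87527/190836)*(1849/16) - 431 = 161837423/3053376 - 431 = -1154167633/3053376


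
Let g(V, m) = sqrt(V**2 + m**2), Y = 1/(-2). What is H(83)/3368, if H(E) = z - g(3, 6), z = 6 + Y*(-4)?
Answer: 1/421 - 3*sqrt(5)/3368 ≈ 0.00038355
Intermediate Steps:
Y = -1/2 ≈ -0.50000
z = 8 (z = 6 - 1/2*(-4) = 6 + 2 = 8)
H(E) = 8 - 3*sqrt(5) (H(E) = 8 - sqrt(3**2 + 6**2) = 8 - sqrt(9 + 36) = 8 - sqrt(45) = 8 - 3*sqrt(5))
H(83)/3368 = (8 - 3*sqrt(5))/3368 = (8 - 3*sqrt(5))*(1/3368) = 1/421 - 3*sqrt(5)/3368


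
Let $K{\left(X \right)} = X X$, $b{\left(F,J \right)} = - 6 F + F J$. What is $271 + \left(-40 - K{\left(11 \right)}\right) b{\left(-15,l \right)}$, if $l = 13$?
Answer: $17176$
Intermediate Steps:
$K{\left(X \right)} = X^{2}$
$271 + \left(-40 - K{\left(11 \right)}\right) b{\left(-15,l \right)} = 271 + \left(-40 - 11^{2}\right) \left(- 15 \left(-6 + 13\right)\right) = 271 + \left(-40 - 121\right) \left(\left(-15\right) 7\right) = 271 + \left(-40 - 121\right) \left(-105\right) = 271 - -16905 = 271 + 16905 = 17176$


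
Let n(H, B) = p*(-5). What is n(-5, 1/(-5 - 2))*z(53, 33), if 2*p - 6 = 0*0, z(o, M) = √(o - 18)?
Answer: -15*√35 ≈ -88.741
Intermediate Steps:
z(o, M) = √(-18 + o)
p = 3 (p = 3 + (0*0)/2 = 3 + (½)*0 = 3 + 0 = 3)
n(H, B) = -15 (n(H, B) = 3*(-5) = -15)
n(-5, 1/(-5 - 2))*z(53, 33) = -15*√(-18 + 53) = -15*√35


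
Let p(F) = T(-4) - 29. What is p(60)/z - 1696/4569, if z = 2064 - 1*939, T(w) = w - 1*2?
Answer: -137861/342675 ≈ -0.40231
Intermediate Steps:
T(w) = -2 + w (T(w) = w - 2 = -2 + w)
z = 1125 (z = 2064 - 939 = 1125)
p(F) = -35 (p(F) = (-2 - 4) - 29 = -6 - 29 = -35)
p(60)/z - 1696/4569 = -35/1125 - 1696/4569 = -35*1/1125 - 1696*1/4569 = -7/225 - 1696/4569 = -137861/342675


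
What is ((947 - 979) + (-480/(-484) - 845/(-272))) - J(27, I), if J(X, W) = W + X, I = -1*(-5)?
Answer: -1971483/32912 ≈ -59.902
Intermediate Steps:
I = 5
((947 - 979) + (-480/(-484) - 845/(-272))) - J(27, I) = ((947 - 979) + (-480/(-484) - 845/(-272))) - (5 + 27) = (-32 + (-480*(-1/484) - 845*(-1/272))) - 1*32 = (-32 + (120/121 + 845/272)) - 32 = (-32 + 134885/32912) - 32 = -918299/32912 - 32 = -1971483/32912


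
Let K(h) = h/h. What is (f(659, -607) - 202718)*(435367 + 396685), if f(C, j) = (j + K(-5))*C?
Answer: -500955211744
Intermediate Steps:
K(h) = 1
f(C, j) = C*(1 + j) (f(C, j) = (j + 1)*C = (1 + j)*C = C*(1 + j))
(f(659, -607) - 202718)*(435367 + 396685) = (659*(1 - 607) - 202718)*(435367 + 396685) = (659*(-606) - 202718)*832052 = (-399354 - 202718)*832052 = -602072*832052 = -500955211744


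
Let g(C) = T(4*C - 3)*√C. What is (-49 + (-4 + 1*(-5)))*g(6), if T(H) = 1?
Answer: -58*√6 ≈ -142.07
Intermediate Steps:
g(C) = √C (g(C) = 1*√C = √C)
(-49 + (-4 + 1*(-5)))*g(6) = (-49 + (-4 + 1*(-5)))*√6 = (-49 + (-4 - 5))*√6 = (-49 - 9)*√6 = -58*√6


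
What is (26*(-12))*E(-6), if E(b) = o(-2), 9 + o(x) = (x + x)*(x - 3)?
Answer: -3432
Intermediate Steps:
o(x) = -9 + 2*x*(-3 + x) (o(x) = -9 + (x + x)*(x - 3) = -9 + (2*x)*(-3 + x) = -9 + 2*x*(-3 + x))
E(b) = 11 (E(b) = -9 - 6*(-2) + 2*(-2)² = -9 + 12 + 2*4 = -9 + 12 + 8 = 11)
(26*(-12))*E(-6) = (26*(-12))*11 = -312*11 = -3432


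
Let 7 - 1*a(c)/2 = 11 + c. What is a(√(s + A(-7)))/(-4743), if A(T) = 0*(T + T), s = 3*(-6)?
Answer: 8/4743 + 2*I*√2/1581 ≈ 0.0016867 + 0.001789*I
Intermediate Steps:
s = -18
A(T) = 0 (A(T) = 0*(2*T) = 0)
a(c) = -8 - 2*c (a(c) = 14 - 2*(11 + c) = 14 + (-22 - 2*c) = -8 - 2*c)
a(√(s + A(-7)))/(-4743) = (-8 - 2*√(-18 + 0))/(-4743) = (-8 - 6*I*√2)*(-1/4743) = 8/4743 + 2*I*√2/1581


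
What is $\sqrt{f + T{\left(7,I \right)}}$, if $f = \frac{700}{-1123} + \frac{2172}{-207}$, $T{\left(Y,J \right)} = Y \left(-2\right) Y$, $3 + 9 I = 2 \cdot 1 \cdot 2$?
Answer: $\frac{i \sqrt{655158628986}}{77487} \approx 10.446 i$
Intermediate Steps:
$I = \frac{1}{9}$ ($I = - \frac{1}{3} + \frac{2 \cdot 1 \cdot 2}{9} = - \frac{1}{3} + \frac{2 \cdot 2}{9} = - \frac{1}{3} + \frac{1}{9} \cdot 4 = - \frac{1}{3} + \frac{4}{9} = \frac{1}{9} \approx 0.11111$)
$T{\left(Y,J \right)} = - 2 Y^{2}$ ($T{\left(Y,J \right)} = - 2 Y Y = - 2 Y^{2}$)
$f = - \frac{861352}{77487}$ ($f = 700 \left(- \frac{1}{1123}\right) + 2172 \left(- \frac{1}{207}\right) = - \frac{700}{1123} - \frac{724}{69} = - \frac{861352}{77487} \approx -11.116$)
$\sqrt{f + T{\left(7,I \right)}} = \sqrt{- \frac{861352}{77487} - 2 \cdot 7^{2}} = \sqrt{- \frac{861352}{77487} - 98} = \sqrt{- \frac{8455078}{77487}} = \frac{i \sqrt{655158628986}}{77487}$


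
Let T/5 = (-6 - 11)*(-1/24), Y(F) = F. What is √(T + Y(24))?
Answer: √3966/12 ≈ 5.2480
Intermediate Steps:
T = 85/24 (T = 5*((-6 - 11)*(-1/24)) = 5*(-(-17)/24) = 5*(-17*(-1/24)) = 5*(17/24) = 85/24 ≈ 3.5417)
√(T + Y(24)) = √(85/24 + 24) = √(661/24) = √3966/12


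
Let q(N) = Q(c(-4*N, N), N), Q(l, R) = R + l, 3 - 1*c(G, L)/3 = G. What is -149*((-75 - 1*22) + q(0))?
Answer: 13112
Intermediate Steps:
c(G, L) = 9 - 3*G
q(N) = 9 + 13*N (q(N) = N + (9 - (-12)*N) = N + (9 + 12*N) = 9 + 13*N)
-149*((-75 - 1*22) + q(0)) = -149*((-75 - 1*22) + (9 + 13*0)) = -149*((-75 - 22) + (9 + 0)) = -149*(-97 + 9) = -149*(-88) = 13112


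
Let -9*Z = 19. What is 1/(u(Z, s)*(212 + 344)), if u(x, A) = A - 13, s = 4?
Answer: -1/5004 ≈ -0.00019984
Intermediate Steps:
Z = -19/9 (Z = -1/9*19 = -19/9 ≈ -2.1111)
u(x, A) = -13 + A
1/(u(Z, s)*(212 + 344)) = 1/((-13 + 4)*(212 + 344)) = 1/(-9*556) = 1/(-5004) = -1/5004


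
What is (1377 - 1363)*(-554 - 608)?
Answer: -16268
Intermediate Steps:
(1377 - 1363)*(-554 - 608) = 14*(-1162) = -16268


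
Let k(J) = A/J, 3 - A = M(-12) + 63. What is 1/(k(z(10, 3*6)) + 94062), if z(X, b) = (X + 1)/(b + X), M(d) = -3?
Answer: 11/1033086 ≈ 1.0648e-5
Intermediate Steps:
A = -57 (A = 3 - (-3 + 63) = 3 - 1*60 = 3 - 60 = -57)
z(X, b) = (1 + X)/(X + b)
k(J) = -57/J
1/(k(z(10, 3*6)) + 94062) = 1/(-57*(10 + 3*6)/(1 + 10) + 94062) = 1/(-57/(11/(10 + 18)) + 94062) = 1/(-57/(11/28) + 94062) = 1/(-57/((1/28)*11) + 94062) = 1/(-57/11/28 + 94062) = 1/(-57*28/11 + 94062) = 1/(-1596/11 + 94062) = 1/(1033086/11) = 11/1033086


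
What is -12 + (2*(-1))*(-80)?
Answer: 148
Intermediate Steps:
-12 + (2*(-1))*(-80) = -12 - 2*(-80) = -12 + 160 = 148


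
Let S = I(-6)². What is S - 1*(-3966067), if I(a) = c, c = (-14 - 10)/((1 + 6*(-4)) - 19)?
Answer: 194337299/49 ≈ 3.9661e+6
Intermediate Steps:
c = 4/7 (c = -24/((1 - 24) - 19) = -24/(-23 - 19) = -24/(-42) = -24*(-1/42) = 4/7 ≈ 0.57143)
I(a) = 4/7
S = 16/49 (S = (4/7)² = 16/49 ≈ 0.32653)
S - 1*(-3966067) = 16/49 - 1*(-3966067) = 16/49 + 3966067 = 194337299/49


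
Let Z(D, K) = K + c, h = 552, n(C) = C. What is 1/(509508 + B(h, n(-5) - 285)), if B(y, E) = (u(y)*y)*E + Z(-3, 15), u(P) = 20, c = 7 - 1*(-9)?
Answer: -1/2692061 ≈ -3.7146e-7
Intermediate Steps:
c = 16 (c = 7 + 9 = 16)
Z(D, K) = 16 + K (Z(D, K) = K + 16 = 16 + K)
B(y, E) = 31 + 20*E*y (B(y, E) = (20*y)*E + (16 + 15) = 20*E*y + 31 = 31 + 20*E*y)
1/(509508 + B(h, n(-5) - 285)) = 1/(509508 + (31 + 20*(-5 - 285)*552)) = 1/(509508 + (31 + 20*(-290)*552)) = 1/(509508 + (31 - 3201600)) = 1/(509508 - 3201569) = 1/(-2692061) = -1/2692061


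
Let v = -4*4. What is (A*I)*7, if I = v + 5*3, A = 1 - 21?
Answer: 140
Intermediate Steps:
A = -20
v = -16
I = -1 (I = -16 + 5*3 = -16 + 15 = -1)
(A*I)*7 = -20*(-1)*7 = 20*7 = 140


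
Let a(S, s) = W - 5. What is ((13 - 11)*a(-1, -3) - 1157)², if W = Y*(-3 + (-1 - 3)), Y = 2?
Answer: 1428025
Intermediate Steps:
W = -14 (W = 2*(-3 + (-1 - 3)) = 2*(-3 - 4) = 2*(-7) = -14)
a(S, s) = -19 (a(S, s) = -14 - 5 = -19)
((13 - 11)*a(-1, -3) - 1157)² = ((13 - 11)*(-19) - 1157)² = (2*(-19) - 1157)² = (-38 - 1157)² = (-1195)² = 1428025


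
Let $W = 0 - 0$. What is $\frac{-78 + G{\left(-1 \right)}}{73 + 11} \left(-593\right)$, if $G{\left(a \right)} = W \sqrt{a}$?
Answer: $\frac{7709}{14} \approx 550.64$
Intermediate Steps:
$W = 0$ ($W = 0 + 0 = 0$)
$G{\left(a \right)} = 0$ ($G{\left(a \right)} = 0 \sqrt{a} = 0$)
$\frac{-78 + G{\left(-1 \right)}}{73 + 11} \left(-593\right) = \frac{-78 + 0}{73 + 11} \left(-593\right) = - \frac{78}{84} \left(-593\right) = \left(-78\right) \frac{1}{84} \left(-593\right) = \left(- \frac{13}{14}\right) \left(-593\right) = \frac{7709}{14}$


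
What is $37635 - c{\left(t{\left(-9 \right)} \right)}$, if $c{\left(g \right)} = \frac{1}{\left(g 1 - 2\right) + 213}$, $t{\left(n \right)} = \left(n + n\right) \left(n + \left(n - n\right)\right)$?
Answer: $\frac{14037854}{373} \approx 37635.0$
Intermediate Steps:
$t{\left(n \right)} = 2 n^{2}$ ($t{\left(n \right)} = 2 n \left(n + 0\right) = 2 n n = 2 n^{2}$)
$c{\left(g \right)} = \frac{1}{211 + g}$ ($c{\left(g \right)} = \frac{1}{\left(g - 2\right) + 213} = \frac{1}{\left(-2 + g\right) + 213} = \frac{1}{211 + g}$)
$37635 - c{\left(t{\left(-9 \right)} \right)} = 37635 - \frac{1}{211 + 2 \left(-9\right)^{2}} = 37635 - \frac{1}{211 + 2 \cdot 81} = 37635 - \frac{1}{211 + 162} = 37635 - \frac{1}{373} = \frac{14037854}{373}$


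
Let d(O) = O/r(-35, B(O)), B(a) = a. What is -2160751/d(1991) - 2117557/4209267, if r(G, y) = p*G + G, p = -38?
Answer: -11778259570030502/8380650597 ≈ -1.4054e+6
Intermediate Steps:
r(G, y) = -37*G (r(G, y) = -38*G + G = -37*G)
d(O) = O/1295 (d(O) = O/((-37*(-35))) = O/1295)
-2160751/d(1991) - 2117557/4209267 = -2160751/((1/1295)*1991) - 2117557/4209267 = -2160751/1991/1295 - 2117557*1/4209267 = -2160751*1295/1991 - 2117557/4209267 = -2798172545/1991 - 2117557/4209267 = -11778259570030502/8380650597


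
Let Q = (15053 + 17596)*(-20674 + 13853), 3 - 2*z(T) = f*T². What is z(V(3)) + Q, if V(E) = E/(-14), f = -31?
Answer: -87297940101/392 ≈ -2.2270e+8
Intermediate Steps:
V(E) = -E/14 (V(E) = E*(-1/14) = -E/14)
z(T) = 3/2 + 31*T²/2 (z(T) = 3/2 - (-31)*T²/2 = 3/2 + 31*T²/2)
Q = -222698829 (Q = 32649*(-6821) = -222698829)
z(V(3)) + Q = (3/2 + 31*(-1/14*3)²/2) - 222698829 = (3/2 + 31*(-3/14)²/2) - 222698829 = (3/2 + (31/2)*(9/196)) - 222698829 = (3/2 + 279/392) - 222698829 = 867/392 - 222698829 = -87297940101/392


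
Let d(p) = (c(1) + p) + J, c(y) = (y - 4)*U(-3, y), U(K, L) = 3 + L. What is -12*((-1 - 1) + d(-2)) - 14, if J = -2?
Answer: 202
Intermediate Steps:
c(y) = (-4 + y)*(3 + y) (c(y) = (y - 4)*(3 + y) = (-4 + y)*(3 + y))
d(p) = -14 + p (d(p) = ((-4 + 1)*(3 + 1) + p) - 2 = (-3*4 + p) - 2 = (-12 + p) - 2 = -14 + p)
-12*((-1 - 1) + d(-2)) - 14 = -12*((-1 - 1) + (-14 - 2)) - 14 = -12*(-2 - 16) - 14 = -12*(-18) - 14 = 216 - 14 = 202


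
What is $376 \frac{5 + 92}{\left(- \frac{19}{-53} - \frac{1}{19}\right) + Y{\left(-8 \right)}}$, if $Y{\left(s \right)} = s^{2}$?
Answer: $\frac{9181826}{16189} \approx 567.16$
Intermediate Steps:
$376 \frac{5 + 92}{\left(- \frac{19}{-53} - \frac{1}{19}\right) + Y{\left(-8 \right)}} = 376 \frac{5 + 92}{\left(- \frac{19}{-53} - \frac{1}{19}\right) + \left(-8\right)^{2}} = 376 \frac{97}{\left(\left(-19\right) \left(- \frac{1}{53}\right) - \frac{1}{19}\right) + 64} = 376 \frac{97}{\left(\frac{19}{53} - \frac{1}{19}\right) + 64} = 376 \frac{97}{\frac{308}{1007} + 64} = 376 \frac{97}{\frac{64756}{1007}} = 376 \cdot 97 \cdot \frac{1007}{64756} = 376 \cdot \frac{97679}{64756} = \frac{9181826}{16189}$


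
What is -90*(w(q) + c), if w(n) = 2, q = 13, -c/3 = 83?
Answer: 22230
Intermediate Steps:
c = -249 (c = -3*83 = -249)
-90*(w(q) + c) = -90*(2 - 249) = -90*(-247) = 22230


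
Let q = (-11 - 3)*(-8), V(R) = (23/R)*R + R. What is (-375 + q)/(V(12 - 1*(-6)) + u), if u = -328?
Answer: 263/287 ≈ 0.91638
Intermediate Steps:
V(R) = 23 + R
q = 112 (q = -14*(-8) = 112)
(-375 + q)/(V(12 - 1*(-6)) + u) = (-375 + 112)/((23 + (12 - 1*(-6))) - 328) = -263/((23 + (12 + 6)) - 328) = -263/((23 + 18) - 328) = -263/(41 - 328) = -263/(-287) = -263*(-1/287) = 263/287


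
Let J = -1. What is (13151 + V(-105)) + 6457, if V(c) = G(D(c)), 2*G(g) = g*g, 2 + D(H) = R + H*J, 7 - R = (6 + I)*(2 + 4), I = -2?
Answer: 23306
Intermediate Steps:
R = -17 (R = 7 - (6 - 2)*(2 + 4) = 7 - 4*6 = 7 - 1*24 = 7 - 24 = -17)
D(H) = -19 - H (D(H) = -2 + (-17 + H*(-1)) = -2 + (-17 - H) = -19 - H)
G(g) = g²/2 (G(g) = (g*g)/2 = g²/2)
V(c) = (-19 - c)²/2
(13151 + V(-105)) + 6457 = (13151 + (19 - 105)²/2) + 6457 = (13151 + (½)*(-86)²) + 6457 = (13151 + (½)*7396) + 6457 = (13151 + 3698) + 6457 = 16849 + 6457 = 23306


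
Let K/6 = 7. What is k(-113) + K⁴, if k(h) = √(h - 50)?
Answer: 3111696 + I*√163 ≈ 3.1117e+6 + 12.767*I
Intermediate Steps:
K = 42 (K = 6*7 = 42)
k(h) = √(-50 + h)
k(-113) + K⁴ = √(-50 - 113) + 42⁴ = √(-163) + 3111696 = I*√163 + 3111696 = 3111696 + I*√163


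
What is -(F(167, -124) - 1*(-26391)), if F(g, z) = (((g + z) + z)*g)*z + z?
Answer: -1703615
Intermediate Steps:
F(g, z) = z + g*z*(g + 2*z) (F(g, z) = ((g + 2*z)*g)*z + z = (g*(g + 2*z))*z + z = g*z*(g + 2*z) + z = z + g*z*(g + 2*z))
-(F(167, -124) - 1*(-26391)) = -(-124*(1 + 167² + 2*167*(-124)) - 1*(-26391)) = -(-124*(1 + 27889 - 41416) + 26391) = -(-124*(-13526) + 26391) = -(1677224 + 26391) = -1*1703615 = -1703615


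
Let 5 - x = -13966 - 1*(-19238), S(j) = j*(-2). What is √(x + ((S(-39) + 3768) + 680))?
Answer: I*√741 ≈ 27.221*I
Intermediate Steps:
S(j) = -2*j
x = -5267 (x = 5 - (-13966 - 1*(-19238)) = 5 - (-13966 + 19238) = 5 - 1*5272 = 5 - 5272 = -5267)
√(x + ((S(-39) + 3768) + 680)) = √(-5267 + ((-2*(-39) + 3768) + 680)) = √(-5267 + ((78 + 3768) + 680)) = √(-5267 + (3846 + 680)) = √(-5267 + 4526) = √(-741) = I*√741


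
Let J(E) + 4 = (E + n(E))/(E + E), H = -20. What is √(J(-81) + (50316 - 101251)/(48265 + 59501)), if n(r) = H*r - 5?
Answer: I*√161913014726/107766 ≈ 3.7339*I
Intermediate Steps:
n(r) = -5 - 20*r (n(r) = -20*r - 5 = -5 - 20*r)
J(E) = -4 + (-5 - 19*E)/(2*E) (J(E) = -4 + (E + (-5 - 20*E))/(E + E) = -4 + (-5 - 19*E)/((2*E)) = -4 + (-5 - 19*E)*(1/(2*E)) = -4 + (-5 - 19*E)/(2*E))
√(J(-81) + (50316 - 101251)/(48265 + 59501)) = √((½)*(-5 - 27*(-81))/(-81) + (50316 - 101251)/(48265 + 59501)) = √((½)*(-1/81)*(-5 + 2187) - 50935/107766) = √((½)*(-1/81)*2182 - 50935*1/107766) = √(-1091/81 - 50935/107766) = √(-13522049/969894) = I*√161913014726/107766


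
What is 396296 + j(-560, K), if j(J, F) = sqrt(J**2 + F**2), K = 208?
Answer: 396296 + 16*sqrt(1394) ≈ 3.9689e+5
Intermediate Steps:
j(J, F) = sqrt(F**2 + J**2)
396296 + j(-560, K) = 396296 + sqrt(208**2 + (-560)**2) = 396296 + sqrt(43264 + 313600) = 396296 + sqrt(356864) = 396296 + 16*sqrt(1394)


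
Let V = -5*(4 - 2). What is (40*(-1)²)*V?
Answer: -400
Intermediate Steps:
V = -10 (V = -5*2 = -10)
(40*(-1)²)*V = (40*(-1)²)*(-10) = (40*1)*(-10) = 40*(-10) = -400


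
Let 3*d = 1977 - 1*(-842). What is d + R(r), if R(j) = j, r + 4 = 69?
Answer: 3014/3 ≈ 1004.7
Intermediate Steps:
r = 65 (r = -4 + 69 = 65)
d = 2819/3 (d = (1977 - 1*(-842))/3 = (1977 + 842)/3 = (1/3)*2819 = 2819/3 ≈ 939.67)
d + R(r) = 2819/3 + 65 = 3014/3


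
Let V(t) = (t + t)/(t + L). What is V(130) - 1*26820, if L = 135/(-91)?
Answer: -62727248/2339 ≈ -26818.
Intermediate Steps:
L = -135/91 (L = 135*(-1/91) = -135/91 ≈ -1.4835)
V(t) = 2*t/(-135/91 + t) (V(t) = (t + t)/(t - 135/91) = (2*t)/(-135/91 + t) = 2*t/(-135/91 + t))
V(130) - 1*26820 = 182*130/(-135 + 91*130) - 1*26820 = 182*130/(-135 + 11830) - 26820 = 182*130/11695 - 26820 = 182*130*(1/11695) - 26820 = 4732/2339 - 26820 = -62727248/2339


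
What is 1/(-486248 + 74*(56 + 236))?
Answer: -1/464640 ≈ -2.1522e-6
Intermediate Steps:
1/(-486248 + 74*(56 + 236)) = 1/(-486248 + 74*292) = 1/(-486248 + 21608) = 1/(-464640) = -1/464640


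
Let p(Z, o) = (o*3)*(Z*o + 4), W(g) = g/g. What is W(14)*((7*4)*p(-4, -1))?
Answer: -672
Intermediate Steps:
W(g) = 1
p(Z, o) = 3*o*(4 + Z*o) (p(Z, o) = (3*o)*(4 + Z*o) = 3*o*(4 + Z*o))
W(14)*((7*4)*p(-4, -1)) = 1*((7*4)*(3*(-1)*(4 - 4*(-1)))) = 1*(28*(3*(-1)*(4 + 4))) = 1*(28*(3*(-1)*8)) = 1*(28*(-24)) = 1*(-672) = -672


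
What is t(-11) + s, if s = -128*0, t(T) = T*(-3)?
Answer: 33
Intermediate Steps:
t(T) = -3*T
s = 0
t(-11) + s = -3*(-11) + 0 = 33 + 0 = 33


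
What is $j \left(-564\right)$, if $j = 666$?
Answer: $-375624$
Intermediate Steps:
$j \left(-564\right) = 666 \left(-564\right) = -375624$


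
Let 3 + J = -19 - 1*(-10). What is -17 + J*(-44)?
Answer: 511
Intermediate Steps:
J = -12 (J = -3 + (-19 - 1*(-10)) = -3 + (-19 + 10) = -3 - 9 = -12)
-17 + J*(-44) = -17 - 12*(-44) = -17 + 528 = 511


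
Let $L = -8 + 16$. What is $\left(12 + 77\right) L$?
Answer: $712$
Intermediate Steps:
$L = 8$
$\left(12 + 77\right) L = \left(12 + 77\right) 8 = 89 \cdot 8 = 712$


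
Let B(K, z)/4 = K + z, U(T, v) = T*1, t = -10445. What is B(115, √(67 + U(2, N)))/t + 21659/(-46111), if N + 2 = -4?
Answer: -49487863/96325879 - 4*√69/10445 ≈ -0.51694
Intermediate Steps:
N = -6 (N = -2 - 4 = -6)
U(T, v) = T
B(K, z) = 4*K + 4*z (B(K, z) = 4*(K + z) = 4*K + 4*z)
B(115, √(67 + U(2, N)))/t + 21659/(-46111) = (4*115 + 4*√(67 + 2))/(-10445) + 21659/(-46111) = (460 + 4*√69)*(-1/10445) + 21659*(-1/46111) = (-92/2089 - 4*√69/10445) - 21659/46111 = -49487863/96325879 - 4*√69/10445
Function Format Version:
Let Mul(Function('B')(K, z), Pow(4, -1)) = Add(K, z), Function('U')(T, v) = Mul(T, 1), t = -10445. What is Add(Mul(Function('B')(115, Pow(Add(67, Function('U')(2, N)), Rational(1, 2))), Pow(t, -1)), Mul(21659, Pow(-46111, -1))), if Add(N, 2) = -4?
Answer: Add(Rational(-49487863, 96325879), Mul(Rational(-4, 10445), Pow(69, Rational(1, 2)))) ≈ -0.51694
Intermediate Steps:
N = -6 (N = Add(-2, -4) = -6)
Function('U')(T, v) = T
Function('B')(K, z) = Add(Mul(4, K), Mul(4, z)) (Function('B')(K, z) = Mul(4, Add(K, z)) = Add(Mul(4, K), Mul(4, z)))
Add(Mul(Function('B')(115, Pow(Add(67, Function('U')(2, N)), Rational(1, 2))), Pow(t, -1)), Mul(21659, Pow(-46111, -1))) = Add(Mul(Add(Mul(4, 115), Mul(4, Pow(Add(67, 2), Rational(1, 2)))), Pow(-10445, -1)), Mul(21659, Pow(-46111, -1))) = Add(Mul(Add(460, Mul(4, Pow(69, Rational(1, 2)))), Rational(-1, 10445)), Mul(21659, Rational(-1, 46111))) = Add(Add(Rational(-92, 2089), Mul(Rational(-4, 10445), Pow(69, Rational(1, 2)))), Rational(-21659, 46111)) = Add(Rational(-49487863, 96325879), Mul(Rational(-4, 10445), Pow(69, Rational(1, 2))))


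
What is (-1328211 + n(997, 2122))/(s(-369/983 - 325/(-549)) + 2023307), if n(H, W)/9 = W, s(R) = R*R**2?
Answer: -205757048939505405264819/318008972112906006760625 ≈ -0.64702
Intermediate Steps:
s(R) = R**3
n(H, W) = 9*W
(-1328211 + n(997, 2122))/(s(-369/983 - 325/(-549)) + 2023307) = (-1328211 + 9*2122)/((-369/983 - 325/(-549))**3 + 2023307) = (-1328211 + 19098)/((-369*1/983 - 325*(-1/549))**3 + 2023307) = -1309113/((-369/983 + 325/549)**3 + 2023307) = -1309113/((116894/539667)**3 + 2023307) = -1309113/(1597263840644984/157172871203253963 + 2023307) = -1309113/318008972112906006760625/157172871203253963 = -1309113*157172871203253963/318008972112906006760625 = -205757048939505405264819/318008972112906006760625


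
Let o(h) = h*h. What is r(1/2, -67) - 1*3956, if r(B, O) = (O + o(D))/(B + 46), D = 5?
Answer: -122664/31 ≈ -3956.9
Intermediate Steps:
o(h) = h**2
r(B, O) = (25 + O)/(46 + B) (r(B, O) = (O + 5**2)/(B + 46) = (O + 25)/(46 + B) = (25 + O)/(46 + B))
r(1/2, -67) - 1*3956 = (25 - 67)/(46 + 1/2) - 1*3956 = -42/(46 + 1/2) - 3956 = -42/(93/2) - 3956 = (2/93)*(-42) - 3956 = -28/31 - 3956 = -122664/31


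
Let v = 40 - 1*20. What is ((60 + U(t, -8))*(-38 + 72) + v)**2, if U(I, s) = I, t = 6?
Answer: 5125696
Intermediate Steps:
v = 20 (v = 40 - 20 = 20)
((60 + U(t, -8))*(-38 + 72) + v)**2 = ((60 + 6)*(-38 + 72) + 20)**2 = (66*34 + 20)**2 = (2244 + 20)**2 = 2264**2 = 5125696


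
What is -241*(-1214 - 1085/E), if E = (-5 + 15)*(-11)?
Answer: 6384331/22 ≈ 2.9020e+5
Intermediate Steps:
E = -110 (E = 10*(-11) = -110)
-241*(-1214 - 1085/E) = -241*(-1214 - 1085/(-110)) = -241*(-1214 - 1085*(-1/110)) = -241*(-1214 + 217/22) = -241*(-26491/22) = 6384331/22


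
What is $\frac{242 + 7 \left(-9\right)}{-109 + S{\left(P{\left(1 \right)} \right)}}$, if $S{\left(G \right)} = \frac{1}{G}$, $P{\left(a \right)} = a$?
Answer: $- \frac{179}{108} \approx -1.6574$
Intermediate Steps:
$\frac{242 + 7 \left(-9\right)}{-109 + S{\left(P{\left(1 \right)} \right)}} = \frac{242 + 7 \left(-9\right)}{-109 + 1^{-1}} = \frac{242 - 63}{-109 + 1} = \frac{179}{-108} = 179 \left(- \frac{1}{108}\right) = - \frac{179}{108}$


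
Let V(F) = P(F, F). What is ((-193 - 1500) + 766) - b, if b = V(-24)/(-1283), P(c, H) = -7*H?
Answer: -1189173/1283 ≈ -926.87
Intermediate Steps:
V(F) = -7*F
b = -168/1283 (b = -7*(-24)/(-1283) = 168*(-1/1283) = -168/1283 ≈ -0.13094)
((-193 - 1500) + 766) - b = ((-193 - 1500) + 766) - 1*(-168/1283) = (-1693 + 766) + 168/1283 = -927 + 168/1283 = -1189173/1283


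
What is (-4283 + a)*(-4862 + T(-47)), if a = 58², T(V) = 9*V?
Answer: 4856915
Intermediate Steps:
a = 3364
(-4283 + a)*(-4862 + T(-47)) = (-4283 + 3364)*(-4862 + 9*(-47)) = -919*(-4862 - 423) = -919*(-5285) = 4856915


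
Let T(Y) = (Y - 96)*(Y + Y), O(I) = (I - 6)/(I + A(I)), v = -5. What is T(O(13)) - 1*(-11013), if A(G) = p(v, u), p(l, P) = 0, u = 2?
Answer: 1843823/169 ≈ 10910.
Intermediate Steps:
A(G) = 0
O(I) = (-6 + I)/I (O(I) = (I - 6)/(I + 0) = (-6 + I)/I)
T(Y) = 2*Y*(-96 + Y) (T(Y) = (-96 + Y)*(2*Y) = 2*Y*(-96 + Y))
T(O(13)) - 1*(-11013) = 2*((-6 + 13)/13)*(-96 + (-6 + 13)/13) - 1*(-11013) = 2*((1/13)*7)*(-96 + (1/13)*7) + 11013 = 2*(7/13)*(-96 + 7/13) + 11013 = 2*(7/13)*(-1241/13) + 11013 = -17374/169 + 11013 = 1843823/169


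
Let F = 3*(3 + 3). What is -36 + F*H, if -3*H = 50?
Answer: -336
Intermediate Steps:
H = -50/3 (H = -⅓*50 = -50/3 ≈ -16.667)
F = 18 (F = 3*6 = 18)
-36 + F*H = -36 + 18*(-50/3) = -36 - 300 = -336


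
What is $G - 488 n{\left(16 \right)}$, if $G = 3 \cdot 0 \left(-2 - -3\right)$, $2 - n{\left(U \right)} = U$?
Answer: $6832$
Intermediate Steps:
$n{\left(U \right)} = 2 - U$
$G = 0$ ($G = 0 \left(-2 + 3\right) = 0 \cdot 1 = 0$)
$G - 488 n{\left(16 \right)} = 0 - 488 \left(2 - 16\right) = 0 - -6832 = 0 + 6832 = 6832$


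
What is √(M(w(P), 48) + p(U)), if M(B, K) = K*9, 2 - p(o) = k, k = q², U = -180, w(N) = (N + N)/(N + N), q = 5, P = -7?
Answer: √409 ≈ 20.224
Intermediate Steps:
w(N) = 1 (w(N) = (2*N)/((2*N)) = (2*N)*(1/(2*N)) = 1)
k = 25 (k = 5² = 25)
p(o) = -23 (p(o) = 2 - 1*25 = 2 - 25 = -23)
M(B, K) = 9*K
√(M(w(P), 48) + p(U)) = √(9*48 - 23) = √(432 - 23) = √409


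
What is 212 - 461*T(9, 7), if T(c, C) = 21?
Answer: -9469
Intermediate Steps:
212 - 461*T(9, 7) = 212 - 461*21 = 212 - 9681 = -9469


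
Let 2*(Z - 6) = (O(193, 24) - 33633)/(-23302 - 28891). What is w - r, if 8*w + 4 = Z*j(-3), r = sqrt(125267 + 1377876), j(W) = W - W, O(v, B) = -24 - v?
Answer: -1/2 - sqrt(1503143) ≈ -1226.5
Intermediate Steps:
j(W) = 0
Z = 330083/52193 (Z = 6 + (((-24 - 1*193) - 33633)/(-23302 - 28891))/2 = 6 + (((-24 - 193) - 33633)/(-52193))/2 = 6 + ((-217 - 33633)*(-1/52193))/2 = 6 + (-33850*(-1/52193))/2 = 6 + (1/2)*(33850/52193) = 6 + 16925/52193 = 330083/52193 ≈ 6.3243)
r = sqrt(1503143) ≈ 1226.0
w = -1/2 (w = -1/2 + ((330083/52193)*0)/8 = -1/2 + (1/8)*0 = -1/2 + 0 = -1/2 ≈ -0.50000)
w - r = -1/2 - sqrt(1503143)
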